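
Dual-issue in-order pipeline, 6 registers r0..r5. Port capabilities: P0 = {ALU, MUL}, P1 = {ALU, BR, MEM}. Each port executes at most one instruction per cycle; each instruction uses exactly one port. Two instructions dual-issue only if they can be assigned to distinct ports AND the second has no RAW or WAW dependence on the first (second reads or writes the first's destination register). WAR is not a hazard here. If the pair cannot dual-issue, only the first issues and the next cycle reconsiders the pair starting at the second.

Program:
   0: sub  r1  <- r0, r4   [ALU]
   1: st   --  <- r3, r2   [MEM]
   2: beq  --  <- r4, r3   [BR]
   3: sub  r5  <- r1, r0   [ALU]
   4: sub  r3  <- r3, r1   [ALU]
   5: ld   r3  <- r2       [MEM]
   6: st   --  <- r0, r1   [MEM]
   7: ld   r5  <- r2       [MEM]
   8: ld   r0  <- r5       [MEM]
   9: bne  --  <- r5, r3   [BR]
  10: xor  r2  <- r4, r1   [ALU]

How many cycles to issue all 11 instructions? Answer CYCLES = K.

CYCLES = 8

  cy0 -> i0,i1 (sub+st) pair
  cy1 -> i2,i3 (beq+sub) pair
  cy2 -> i4 (sub) WAW r3
  cy3 -> i5 (ld) no-port MEM/MEM
  cy4 -> i6 (st) no-port MEM/MEM
  cy5 -> i7 (ld) no-port MEM/MEM
  cy6 -> i8 (ld) no-port MEM/BR
  cy7 -> i9,i10 (bne+xor) pair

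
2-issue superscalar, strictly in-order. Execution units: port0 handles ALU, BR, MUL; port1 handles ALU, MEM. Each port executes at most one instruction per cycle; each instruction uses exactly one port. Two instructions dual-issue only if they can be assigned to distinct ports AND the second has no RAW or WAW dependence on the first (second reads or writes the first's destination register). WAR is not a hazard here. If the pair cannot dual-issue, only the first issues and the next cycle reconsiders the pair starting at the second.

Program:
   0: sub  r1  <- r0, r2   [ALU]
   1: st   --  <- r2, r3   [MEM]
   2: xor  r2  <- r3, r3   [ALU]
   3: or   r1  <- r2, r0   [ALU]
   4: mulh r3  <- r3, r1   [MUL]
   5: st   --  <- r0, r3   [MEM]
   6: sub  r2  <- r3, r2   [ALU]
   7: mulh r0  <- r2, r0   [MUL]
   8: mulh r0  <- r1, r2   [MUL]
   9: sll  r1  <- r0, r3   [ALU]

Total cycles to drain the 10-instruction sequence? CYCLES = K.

CYCLES = 8

c0: i0+i1 sub.ALU+st.MEM  2-wide
c1: i2 xor.ALU  RAW r2
c2: i3 or.ALU  RAW r1
c3: i4 mulh.MUL  RAW r3
c4: i5+i6 st.MEM+sub.ALU  2-wide
c5: i7 mulh.MUL  no-port MUL/MUL
c6: i8 mulh.MUL  RAW r0
c7: i9 sll.ALU  tail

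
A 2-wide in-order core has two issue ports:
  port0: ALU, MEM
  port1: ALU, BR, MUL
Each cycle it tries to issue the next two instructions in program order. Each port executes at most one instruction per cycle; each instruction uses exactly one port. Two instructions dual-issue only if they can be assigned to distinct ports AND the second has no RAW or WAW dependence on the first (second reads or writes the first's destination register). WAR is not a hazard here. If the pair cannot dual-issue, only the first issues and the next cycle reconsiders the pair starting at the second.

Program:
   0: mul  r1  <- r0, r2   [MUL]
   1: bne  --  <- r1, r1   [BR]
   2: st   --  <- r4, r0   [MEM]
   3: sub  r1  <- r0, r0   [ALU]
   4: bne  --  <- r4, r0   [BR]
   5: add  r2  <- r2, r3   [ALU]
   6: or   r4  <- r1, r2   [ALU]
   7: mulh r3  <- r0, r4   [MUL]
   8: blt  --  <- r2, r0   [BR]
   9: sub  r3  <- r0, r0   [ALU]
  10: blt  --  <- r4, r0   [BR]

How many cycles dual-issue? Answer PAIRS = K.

[0] i0  mul.MUL  -- no-port MUL/BR
[1] i1/i2  bne.BR+st.MEM  -- 2-wide
[2] i3/i4  sub.ALU+bne.BR  -- 2-wide
[3] i5  add.ALU  -- RAW r2
[4] i6  or.ALU  -- RAW r4
[5] i7  mulh.MUL  -- no-port MUL/BR
[6] i8/i9  blt.BR+sub.ALU  -- 2-wide
[7] i10  blt.BR  -- tail

PAIRS = 3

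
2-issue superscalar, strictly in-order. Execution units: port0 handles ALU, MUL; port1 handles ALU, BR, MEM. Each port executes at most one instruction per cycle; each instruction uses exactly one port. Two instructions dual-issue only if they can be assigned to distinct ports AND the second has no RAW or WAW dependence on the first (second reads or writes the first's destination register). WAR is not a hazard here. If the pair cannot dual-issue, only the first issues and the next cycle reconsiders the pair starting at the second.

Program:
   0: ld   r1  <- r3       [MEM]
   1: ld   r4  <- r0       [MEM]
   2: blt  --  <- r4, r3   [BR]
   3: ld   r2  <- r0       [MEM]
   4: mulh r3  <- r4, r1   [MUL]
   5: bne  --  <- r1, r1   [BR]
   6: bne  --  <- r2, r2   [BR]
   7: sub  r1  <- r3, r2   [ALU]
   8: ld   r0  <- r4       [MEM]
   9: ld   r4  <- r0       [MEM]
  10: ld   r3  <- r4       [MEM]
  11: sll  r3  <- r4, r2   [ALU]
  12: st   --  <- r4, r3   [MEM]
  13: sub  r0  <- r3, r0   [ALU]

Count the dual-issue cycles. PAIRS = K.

t=0 i0:ld.MEM ; no-port MEM/MEM
t=1 i1:ld.MEM ; no-port MEM/BR
t=2 i2:blt.BR ; no-port BR/MEM
t=3 i3&i4:ld.MEM+mulh.MUL ; 2-wide
t=4 i5:bne.BR ; no-port BR/BR
t=5 i6&i7:bne.BR+sub.ALU ; 2-wide
t=6 i8:ld.MEM ; no-port MEM/MEM
t=7 i9:ld.MEM ; no-port MEM/MEM
t=8 i10:ld.MEM ; WAW r3
t=9 i11:sll.ALU ; RAW r3
t=10 i12&i13:st.MEM+sub.ALU ; 2-wide

PAIRS = 3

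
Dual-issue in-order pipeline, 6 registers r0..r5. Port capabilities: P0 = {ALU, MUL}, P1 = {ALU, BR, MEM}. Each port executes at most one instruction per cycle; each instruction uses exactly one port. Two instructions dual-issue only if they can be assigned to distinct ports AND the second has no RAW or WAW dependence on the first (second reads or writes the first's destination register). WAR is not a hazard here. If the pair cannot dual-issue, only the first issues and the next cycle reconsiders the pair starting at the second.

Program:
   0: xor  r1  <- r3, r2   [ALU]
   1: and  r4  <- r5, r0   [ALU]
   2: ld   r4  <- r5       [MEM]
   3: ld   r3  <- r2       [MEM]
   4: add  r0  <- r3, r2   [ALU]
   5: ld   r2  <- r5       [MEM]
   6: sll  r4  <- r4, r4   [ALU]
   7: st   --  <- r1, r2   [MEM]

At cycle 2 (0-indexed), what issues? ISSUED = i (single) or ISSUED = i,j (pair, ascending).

[0] i0,i1  xor;and  -- dual
[1] i2  ld  -- no-port MEM/MEM
[2] i3  ld  -- RAW r3
[3] i4,i5  add;ld  -- dual
[4] i6,i7  sll;st  -- dual

ISSUED = 3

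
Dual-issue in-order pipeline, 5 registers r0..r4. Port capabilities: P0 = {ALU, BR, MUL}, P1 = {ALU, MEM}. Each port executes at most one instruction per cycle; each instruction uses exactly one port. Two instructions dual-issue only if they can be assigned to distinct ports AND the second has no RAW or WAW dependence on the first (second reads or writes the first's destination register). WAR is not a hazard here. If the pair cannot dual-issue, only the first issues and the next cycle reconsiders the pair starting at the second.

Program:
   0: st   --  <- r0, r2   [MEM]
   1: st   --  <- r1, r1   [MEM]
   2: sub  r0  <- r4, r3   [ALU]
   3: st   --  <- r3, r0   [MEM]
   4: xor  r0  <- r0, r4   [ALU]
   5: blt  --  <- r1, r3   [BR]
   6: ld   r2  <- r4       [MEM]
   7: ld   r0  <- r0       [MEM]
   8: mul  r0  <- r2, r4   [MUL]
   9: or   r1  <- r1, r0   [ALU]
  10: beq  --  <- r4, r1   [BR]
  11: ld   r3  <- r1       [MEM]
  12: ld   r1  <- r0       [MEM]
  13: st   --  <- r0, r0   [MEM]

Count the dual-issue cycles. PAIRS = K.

PAIRS = 4

[0] i0  st  -- no-port MEM/MEM
[1] i1/i2  st;sub  -- pair
[2] i3/i4  st;xor  -- pair
[3] i5/i6  blt;ld  -- pair
[4] i7  ld  -- WAW r0
[5] i8  mul  -- RAW r0
[6] i9  or  -- RAW r1
[7] i10/i11  beq;ld  -- pair
[8] i12  ld  -- no-port MEM/MEM
[9] i13  st  -- tail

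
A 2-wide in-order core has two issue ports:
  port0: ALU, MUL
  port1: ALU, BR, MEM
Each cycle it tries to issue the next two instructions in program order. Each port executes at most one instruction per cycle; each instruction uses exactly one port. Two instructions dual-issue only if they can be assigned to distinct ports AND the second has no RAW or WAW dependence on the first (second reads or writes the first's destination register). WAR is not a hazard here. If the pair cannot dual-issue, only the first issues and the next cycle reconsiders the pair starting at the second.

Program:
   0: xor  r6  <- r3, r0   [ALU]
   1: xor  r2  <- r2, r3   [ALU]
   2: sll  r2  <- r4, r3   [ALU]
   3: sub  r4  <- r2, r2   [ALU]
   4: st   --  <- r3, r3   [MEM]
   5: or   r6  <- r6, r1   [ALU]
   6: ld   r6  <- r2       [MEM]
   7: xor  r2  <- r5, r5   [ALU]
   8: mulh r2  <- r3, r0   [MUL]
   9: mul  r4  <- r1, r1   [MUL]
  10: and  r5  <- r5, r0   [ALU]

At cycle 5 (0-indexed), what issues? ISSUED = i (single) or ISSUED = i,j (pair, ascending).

ISSUED = 8

c0: i0+i1 xor xor  pair
c1: i2 sll  RAW r2
c2: i3+i4 sub st  pair
c3: i5 or  WAW r6
c4: i6+i7 ld xor  pair
c5: i8 mulh  no-port MUL/MUL
c6: i9+i10 mul and  pair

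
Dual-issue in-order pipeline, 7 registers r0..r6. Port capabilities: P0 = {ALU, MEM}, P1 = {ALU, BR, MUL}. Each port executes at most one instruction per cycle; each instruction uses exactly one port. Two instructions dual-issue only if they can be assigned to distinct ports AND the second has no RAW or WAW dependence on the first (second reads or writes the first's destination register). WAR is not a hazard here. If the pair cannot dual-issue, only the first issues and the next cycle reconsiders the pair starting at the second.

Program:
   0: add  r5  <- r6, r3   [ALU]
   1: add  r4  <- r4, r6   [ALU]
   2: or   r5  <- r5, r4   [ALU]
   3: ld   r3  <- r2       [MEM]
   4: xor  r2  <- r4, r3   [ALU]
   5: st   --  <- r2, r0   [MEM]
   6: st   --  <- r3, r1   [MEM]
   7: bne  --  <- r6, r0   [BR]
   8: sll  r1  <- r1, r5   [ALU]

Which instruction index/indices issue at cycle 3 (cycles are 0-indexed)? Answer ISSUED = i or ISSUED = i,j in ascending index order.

ISSUED = 5

c0: i0/i1 add add  dual
c1: i2/i3 or ld  dual
c2: i4 xor  RAW r2
c3: i5 st  no-port MEM/MEM
c4: i6/i7 st bne  dual
c5: i8 sll  tail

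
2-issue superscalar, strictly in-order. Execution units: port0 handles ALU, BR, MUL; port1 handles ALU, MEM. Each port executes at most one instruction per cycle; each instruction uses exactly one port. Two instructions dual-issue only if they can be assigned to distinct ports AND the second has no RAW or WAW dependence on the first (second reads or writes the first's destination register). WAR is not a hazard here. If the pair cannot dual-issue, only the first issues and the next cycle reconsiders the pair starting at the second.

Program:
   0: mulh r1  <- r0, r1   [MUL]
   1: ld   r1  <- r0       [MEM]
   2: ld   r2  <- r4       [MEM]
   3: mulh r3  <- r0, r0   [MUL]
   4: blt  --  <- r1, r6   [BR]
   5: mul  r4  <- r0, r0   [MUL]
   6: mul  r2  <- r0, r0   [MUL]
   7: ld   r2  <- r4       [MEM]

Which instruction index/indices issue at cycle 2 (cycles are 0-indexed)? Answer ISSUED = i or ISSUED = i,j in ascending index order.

ISSUED = 2,3

[0] i0  mulh.MUL  -- WAW r1
[1] i1  ld.MEM  -- no-port MEM/MEM
[2] i2&i3  ld.MEM+mulh.MUL  -- dual
[3] i4  blt.BR  -- no-port BR/MUL
[4] i5  mul.MUL  -- no-port MUL/MUL
[5] i6  mul.MUL  -- WAW r2
[6] i7  ld.MEM  -- tail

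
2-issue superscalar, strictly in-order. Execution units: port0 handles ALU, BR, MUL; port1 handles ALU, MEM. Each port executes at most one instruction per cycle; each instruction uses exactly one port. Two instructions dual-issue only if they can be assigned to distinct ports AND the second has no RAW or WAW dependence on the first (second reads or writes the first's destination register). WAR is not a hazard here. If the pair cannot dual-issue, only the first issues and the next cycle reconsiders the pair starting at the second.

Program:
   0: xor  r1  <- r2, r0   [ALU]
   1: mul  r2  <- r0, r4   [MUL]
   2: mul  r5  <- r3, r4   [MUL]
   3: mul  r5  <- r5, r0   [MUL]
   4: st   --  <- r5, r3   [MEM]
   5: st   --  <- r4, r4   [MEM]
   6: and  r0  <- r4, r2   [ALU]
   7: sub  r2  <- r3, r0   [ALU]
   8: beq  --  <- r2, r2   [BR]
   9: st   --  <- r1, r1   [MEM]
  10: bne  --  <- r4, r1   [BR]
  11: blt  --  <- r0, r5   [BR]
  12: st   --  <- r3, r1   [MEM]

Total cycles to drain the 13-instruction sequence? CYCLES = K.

CYCLES = 9

t=0 i0&i1:xor.ALU+mul.MUL ; dual
t=1 i2:mul.MUL ; no-port MUL/MUL
t=2 i3:mul.MUL ; RAW r5
t=3 i4:st.MEM ; no-port MEM/MEM
t=4 i5&i6:st.MEM+and.ALU ; dual
t=5 i7:sub.ALU ; RAW r2
t=6 i8&i9:beq.BR+st.MEM ; dual
t=7 i10:bne.BR ; no-port BR/BR
t=8 i11&i12:blt.BR+st.MEM ; dual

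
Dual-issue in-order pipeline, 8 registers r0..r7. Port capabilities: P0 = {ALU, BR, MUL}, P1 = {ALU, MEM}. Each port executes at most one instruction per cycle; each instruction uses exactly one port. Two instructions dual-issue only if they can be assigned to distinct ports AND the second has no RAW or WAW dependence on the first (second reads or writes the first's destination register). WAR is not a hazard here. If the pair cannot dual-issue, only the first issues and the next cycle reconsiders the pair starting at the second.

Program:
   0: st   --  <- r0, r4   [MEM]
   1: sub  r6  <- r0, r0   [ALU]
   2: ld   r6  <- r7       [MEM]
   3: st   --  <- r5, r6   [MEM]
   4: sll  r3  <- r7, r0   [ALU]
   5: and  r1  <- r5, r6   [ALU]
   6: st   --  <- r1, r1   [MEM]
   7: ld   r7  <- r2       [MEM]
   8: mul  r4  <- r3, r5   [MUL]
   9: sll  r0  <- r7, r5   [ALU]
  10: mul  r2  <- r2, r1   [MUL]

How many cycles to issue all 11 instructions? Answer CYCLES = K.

[0] i0&i1  st.MEM;sub.ALU  -- dual
[1] i2  ld.MEM  -- no-port MEM/MEM
[2] i3&i4  st.MEM;sll.ALU  -- dual
[3] i5  and.ALU  -- RAW r1
[4] i6  st.MEM  -- no-port MEM/MEM
[5] i7&i8  ld.MEM;mul.MUL  -- dual
[6] i9&i10  sll.ALU;mul.MUL  -- dual

CYCLES = 7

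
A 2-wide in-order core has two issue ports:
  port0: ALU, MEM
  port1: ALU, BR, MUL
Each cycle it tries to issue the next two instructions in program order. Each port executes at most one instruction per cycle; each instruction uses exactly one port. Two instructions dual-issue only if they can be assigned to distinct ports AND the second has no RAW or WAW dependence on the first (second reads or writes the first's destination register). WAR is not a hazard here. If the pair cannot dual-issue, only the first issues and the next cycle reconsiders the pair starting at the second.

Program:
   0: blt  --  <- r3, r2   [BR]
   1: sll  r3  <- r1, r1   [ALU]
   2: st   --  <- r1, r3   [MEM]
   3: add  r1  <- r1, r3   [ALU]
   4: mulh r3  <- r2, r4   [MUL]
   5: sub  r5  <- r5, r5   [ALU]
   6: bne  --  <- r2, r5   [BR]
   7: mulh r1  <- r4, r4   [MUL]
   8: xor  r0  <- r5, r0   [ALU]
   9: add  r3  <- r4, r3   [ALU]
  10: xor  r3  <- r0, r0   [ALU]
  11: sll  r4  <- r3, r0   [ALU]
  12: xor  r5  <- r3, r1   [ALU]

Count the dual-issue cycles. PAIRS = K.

PAIRS = 5

c0: i0+i1 blt.BR sll.ALU  2-wide
c1: i2+i3 st.MEM add.ALU  2-wide
c2: i4+i5 mulh.MUL sub.ALU  2-wide
c3: i6 bne.BR  no-port BR/MUL
c4: i7+i8 mulh.MUL xor.ALU  2-wide
c5: i9 add.ALU  WAW r3
c6: i10 xor.ALU  RAW r3
c7: i11+i12 sll.ALU xor.ALU  2-wide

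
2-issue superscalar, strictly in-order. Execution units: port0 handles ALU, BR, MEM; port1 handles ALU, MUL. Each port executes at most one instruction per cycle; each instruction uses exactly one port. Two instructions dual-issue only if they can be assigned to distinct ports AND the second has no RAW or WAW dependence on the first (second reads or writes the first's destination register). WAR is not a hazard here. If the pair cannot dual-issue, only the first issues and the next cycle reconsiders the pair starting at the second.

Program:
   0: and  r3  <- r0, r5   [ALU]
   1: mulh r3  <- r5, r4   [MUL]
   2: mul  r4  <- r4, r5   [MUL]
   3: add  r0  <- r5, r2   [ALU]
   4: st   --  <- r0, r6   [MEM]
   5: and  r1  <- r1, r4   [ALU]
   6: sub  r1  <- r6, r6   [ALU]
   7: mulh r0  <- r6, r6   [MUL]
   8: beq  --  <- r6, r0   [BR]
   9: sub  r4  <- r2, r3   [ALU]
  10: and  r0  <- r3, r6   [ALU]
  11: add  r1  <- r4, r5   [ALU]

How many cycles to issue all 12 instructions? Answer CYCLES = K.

  cy0 -> i0 (and.ALU) WAW r3
  cy1 -> i1 (mulh.MUL) no-port MUL/MUL
  cy2 -> i2/i3 (mul.MUL;add.ALU) pair
  cy3 -> i4/i5 (st.MEM;and.ALU) pair
  cy4 -> i6/i7 (sub.ALU;mulh.MUL) pair
  cy5 -> i8/i9 (beq.BR;sub.ALU) pair
  cy6 -> i10/i11 (and.ALU;add.ALU) pair

CYCLES = 7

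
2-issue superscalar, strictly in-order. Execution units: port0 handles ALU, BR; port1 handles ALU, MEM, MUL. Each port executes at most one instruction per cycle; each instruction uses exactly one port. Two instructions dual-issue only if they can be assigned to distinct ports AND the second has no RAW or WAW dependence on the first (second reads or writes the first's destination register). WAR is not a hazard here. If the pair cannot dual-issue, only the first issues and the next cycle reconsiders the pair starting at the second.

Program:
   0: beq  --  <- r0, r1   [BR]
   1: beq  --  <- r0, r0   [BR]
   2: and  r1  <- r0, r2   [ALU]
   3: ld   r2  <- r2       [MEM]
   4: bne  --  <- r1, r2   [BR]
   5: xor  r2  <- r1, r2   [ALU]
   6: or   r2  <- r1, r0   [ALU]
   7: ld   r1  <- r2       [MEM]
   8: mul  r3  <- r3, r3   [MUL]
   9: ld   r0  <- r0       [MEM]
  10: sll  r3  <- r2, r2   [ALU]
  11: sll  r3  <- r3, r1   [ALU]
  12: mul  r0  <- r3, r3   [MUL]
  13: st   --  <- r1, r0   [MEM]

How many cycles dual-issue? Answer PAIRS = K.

PAIRS = 3

t=0 i0:beq.BR ; no-port BR/BR
t=1 i1/i2:beq.BR/and.ALU ; dual
t=2 i3:ld.MEM ; RAW r2
t=3 i4/i5:bne.BR/xor.ALU ; dual
t=4 i6:or.ALU ; RAW r2
t=5 i7:ld.MEM ; no-port MEM/MUL
t=6 i8:mul.MUL ; no-port MUL/MEM
t=7 i9/i10:ld.MEM/sll.ALU ; dual
t=8 i11:sll.ALU ; RAW r3
t=9 i12:mul.MUL ; no-port MUL/MEM
t=10 i13:st.MEM ; tail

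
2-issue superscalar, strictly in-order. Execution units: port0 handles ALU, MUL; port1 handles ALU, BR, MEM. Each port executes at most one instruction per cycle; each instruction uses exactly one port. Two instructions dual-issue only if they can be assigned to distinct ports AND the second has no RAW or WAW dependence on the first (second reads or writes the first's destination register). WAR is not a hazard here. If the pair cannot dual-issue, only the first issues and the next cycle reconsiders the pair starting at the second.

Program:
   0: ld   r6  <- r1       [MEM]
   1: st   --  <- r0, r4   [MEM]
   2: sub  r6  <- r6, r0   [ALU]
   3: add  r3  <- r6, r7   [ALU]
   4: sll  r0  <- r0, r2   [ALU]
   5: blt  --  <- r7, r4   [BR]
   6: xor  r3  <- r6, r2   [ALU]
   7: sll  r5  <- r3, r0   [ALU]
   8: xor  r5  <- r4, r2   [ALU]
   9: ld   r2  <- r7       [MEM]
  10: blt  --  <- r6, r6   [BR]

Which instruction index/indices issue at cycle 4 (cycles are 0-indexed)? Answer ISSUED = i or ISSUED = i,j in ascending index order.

t=0 i0:ld ; no-port MEM/MEM
t=1 i1,i2:st;sub ; 2-wide
t=2 i3,i4:add;sll ; 2-wide
t=3 i5,i6:blt;xor ; 2-wide
t=4 i7:sll ; WAW r5
t=5 i8,i9:xor;ld ; 2-wide
t=6 i10:blt ; tail

ISSUED = 7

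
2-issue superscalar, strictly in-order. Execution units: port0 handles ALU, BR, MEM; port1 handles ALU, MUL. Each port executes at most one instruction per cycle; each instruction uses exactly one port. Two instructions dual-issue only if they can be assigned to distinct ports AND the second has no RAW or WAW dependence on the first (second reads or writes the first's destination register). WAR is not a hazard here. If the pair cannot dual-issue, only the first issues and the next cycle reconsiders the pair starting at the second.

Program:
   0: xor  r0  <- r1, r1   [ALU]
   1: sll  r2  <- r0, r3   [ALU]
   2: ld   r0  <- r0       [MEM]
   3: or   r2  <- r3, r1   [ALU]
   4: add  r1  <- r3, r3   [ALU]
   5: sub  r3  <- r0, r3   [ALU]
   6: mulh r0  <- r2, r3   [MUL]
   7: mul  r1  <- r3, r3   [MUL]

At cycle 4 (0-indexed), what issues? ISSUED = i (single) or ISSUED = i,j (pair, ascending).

[0] i0  xor  -- RAW r0
[1] i1&i2  sll;ld  -- pair
[2] i3&i4  or;add  -- pair
[3] i5  sub  -- RAW r3
[4] i6  mulh  -- no-port MUL/MUL
[5] i7  mul  -- tail

ISSUED = 6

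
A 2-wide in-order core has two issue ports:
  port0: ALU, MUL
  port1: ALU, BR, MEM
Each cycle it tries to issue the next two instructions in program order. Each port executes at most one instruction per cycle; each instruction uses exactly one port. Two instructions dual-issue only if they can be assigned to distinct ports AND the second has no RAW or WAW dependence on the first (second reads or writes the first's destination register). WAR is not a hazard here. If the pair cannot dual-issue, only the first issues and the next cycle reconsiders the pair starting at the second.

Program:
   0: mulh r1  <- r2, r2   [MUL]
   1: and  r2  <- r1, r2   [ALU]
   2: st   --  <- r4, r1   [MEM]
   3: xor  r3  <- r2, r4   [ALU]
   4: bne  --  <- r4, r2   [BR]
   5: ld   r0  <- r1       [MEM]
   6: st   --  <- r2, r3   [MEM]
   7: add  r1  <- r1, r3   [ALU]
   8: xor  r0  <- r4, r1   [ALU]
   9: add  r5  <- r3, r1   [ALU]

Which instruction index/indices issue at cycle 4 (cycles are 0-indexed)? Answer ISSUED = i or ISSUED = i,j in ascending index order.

ISSUED = 6,7

#0 head=0: mulh i0 RAW r1
#1 head=1: and+st i1/i2 pair
#2 head=3: xor+bne i3/i4 pair
#3 head=5: ld i5 no-port MEM/MEM
#4 head=6: st+add i6/i7 pair
#5 head=8: xor+add i8/i9 pair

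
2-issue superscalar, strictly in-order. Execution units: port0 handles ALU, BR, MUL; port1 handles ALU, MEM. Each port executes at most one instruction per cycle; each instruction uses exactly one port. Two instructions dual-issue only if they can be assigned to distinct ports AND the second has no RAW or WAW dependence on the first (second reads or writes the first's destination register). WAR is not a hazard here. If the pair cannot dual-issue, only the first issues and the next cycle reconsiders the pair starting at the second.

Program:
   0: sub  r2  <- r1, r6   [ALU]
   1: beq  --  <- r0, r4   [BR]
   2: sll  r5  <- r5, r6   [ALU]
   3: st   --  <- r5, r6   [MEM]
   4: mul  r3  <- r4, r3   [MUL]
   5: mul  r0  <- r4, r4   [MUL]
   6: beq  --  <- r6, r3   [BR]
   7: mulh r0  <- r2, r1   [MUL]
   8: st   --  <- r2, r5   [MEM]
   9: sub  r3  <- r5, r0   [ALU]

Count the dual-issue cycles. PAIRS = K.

[0] i0+i1  sub+beq  -- dual
[1] i2  sll  -- RAW r5
[2] i3+i4  st+mul  -- dual
[3] i5  mul  -- no-port MUL/BR
[4] i6  beq  -- no-port BR/MUL
[5] i7+i8  mulh+st  -- dual
[6] i9  sub  -- tail

PAIRS = 3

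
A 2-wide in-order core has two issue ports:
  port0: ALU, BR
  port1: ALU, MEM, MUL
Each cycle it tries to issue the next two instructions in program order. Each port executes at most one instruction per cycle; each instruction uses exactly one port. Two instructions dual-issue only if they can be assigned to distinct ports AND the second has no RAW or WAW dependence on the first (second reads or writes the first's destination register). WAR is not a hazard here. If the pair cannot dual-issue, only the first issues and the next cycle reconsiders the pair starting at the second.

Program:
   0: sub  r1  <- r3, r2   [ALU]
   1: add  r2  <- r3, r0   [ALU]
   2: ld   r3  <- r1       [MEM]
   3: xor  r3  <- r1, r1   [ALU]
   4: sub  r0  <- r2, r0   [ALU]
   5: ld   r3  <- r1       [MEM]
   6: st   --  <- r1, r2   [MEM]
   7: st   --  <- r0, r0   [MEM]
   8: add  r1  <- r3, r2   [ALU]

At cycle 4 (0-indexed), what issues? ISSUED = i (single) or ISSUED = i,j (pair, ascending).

  cy0 -> i0/i1 (sub.ALU add.ALU) pair
  cy1 -> i2 (ld.MEM) WAW r3
  cy2 -> i3/i4 (xor.ALU sub.ALU) pair
  cy3 -> i5 (ld.MEM) no-port MEM/MEM
  cy4 -> i6 (st.MEM) no-port MEM/MEM
  cy5 -> i7/i8 (st.MEM add.ALU) pair

ISSUED = 6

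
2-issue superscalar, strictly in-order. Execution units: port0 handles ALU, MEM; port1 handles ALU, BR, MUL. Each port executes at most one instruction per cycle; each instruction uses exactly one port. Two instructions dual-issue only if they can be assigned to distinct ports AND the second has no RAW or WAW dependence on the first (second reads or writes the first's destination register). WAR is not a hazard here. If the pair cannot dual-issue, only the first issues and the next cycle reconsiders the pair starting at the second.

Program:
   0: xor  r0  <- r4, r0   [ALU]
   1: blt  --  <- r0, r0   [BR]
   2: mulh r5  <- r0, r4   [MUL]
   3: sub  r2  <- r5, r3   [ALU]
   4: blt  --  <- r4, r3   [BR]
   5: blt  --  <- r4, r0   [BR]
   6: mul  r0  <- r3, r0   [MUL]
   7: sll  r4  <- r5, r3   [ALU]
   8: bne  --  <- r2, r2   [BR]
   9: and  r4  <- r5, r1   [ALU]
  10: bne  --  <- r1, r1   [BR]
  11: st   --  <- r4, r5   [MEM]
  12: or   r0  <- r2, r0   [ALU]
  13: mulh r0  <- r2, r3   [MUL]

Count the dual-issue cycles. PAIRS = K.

[0] i0  xor  -- RAW r0
[1] i1  blt  -- no-port BR/MUL
[2] i2  mulh  -- RAW r5
[3] i3&i4  sub;blt  -- dual
[4] i5  blt  -- no-port BR/MUL
[5] i6&i7  mul;sll  -- dual
[6] i8&i9  bne;and  -- dual
[7] i10&i11  bne;st  -- dual
[8] i12  or  -- WAW r0
[9] i13  mulh  -- tail

PAIRS = 4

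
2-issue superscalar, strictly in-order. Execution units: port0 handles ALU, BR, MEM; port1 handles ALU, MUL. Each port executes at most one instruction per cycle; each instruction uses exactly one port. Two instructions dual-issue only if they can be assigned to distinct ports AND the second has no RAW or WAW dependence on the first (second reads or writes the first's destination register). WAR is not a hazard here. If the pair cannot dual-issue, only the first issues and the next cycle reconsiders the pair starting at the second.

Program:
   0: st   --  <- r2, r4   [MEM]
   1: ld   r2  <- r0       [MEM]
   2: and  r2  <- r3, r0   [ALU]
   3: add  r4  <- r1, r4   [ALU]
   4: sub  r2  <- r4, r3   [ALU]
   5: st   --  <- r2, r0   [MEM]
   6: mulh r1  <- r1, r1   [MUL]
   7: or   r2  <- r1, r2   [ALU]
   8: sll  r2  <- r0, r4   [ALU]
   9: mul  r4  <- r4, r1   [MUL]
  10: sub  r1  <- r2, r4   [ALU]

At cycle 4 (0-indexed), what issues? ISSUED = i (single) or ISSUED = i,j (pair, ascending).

ISSUED = 5,6

  cy0 -> i0 (st) no-port MEM/MEM
  cy1 -> i1 (ld) WAW r2
  cy2 -> i2&i3 (and add) pair
  cy3 -> i4 (sub) RAW r2
  cy4 -> i5&i6 (st mulh) pair
  cy5 -> i7 (or) WAW r2
  cy6 -> i8&i9 (sll mul) pair
  cy7 -> i10 (sub) tail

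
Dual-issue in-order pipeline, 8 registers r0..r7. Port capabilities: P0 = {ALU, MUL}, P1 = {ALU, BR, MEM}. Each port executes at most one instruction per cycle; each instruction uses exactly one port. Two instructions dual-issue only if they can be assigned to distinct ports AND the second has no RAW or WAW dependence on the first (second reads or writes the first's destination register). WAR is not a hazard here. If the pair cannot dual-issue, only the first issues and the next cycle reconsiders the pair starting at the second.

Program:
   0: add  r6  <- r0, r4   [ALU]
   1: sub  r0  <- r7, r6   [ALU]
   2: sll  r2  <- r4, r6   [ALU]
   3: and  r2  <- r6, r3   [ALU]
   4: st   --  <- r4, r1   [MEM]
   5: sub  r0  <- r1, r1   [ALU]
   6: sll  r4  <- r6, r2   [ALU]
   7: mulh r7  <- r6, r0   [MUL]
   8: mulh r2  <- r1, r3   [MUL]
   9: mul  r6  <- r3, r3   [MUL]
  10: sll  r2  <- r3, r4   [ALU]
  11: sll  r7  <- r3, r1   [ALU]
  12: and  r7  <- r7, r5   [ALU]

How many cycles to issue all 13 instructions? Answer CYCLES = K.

CYCLES = 9

#0 head=0: add i0 RAW r6
#1 head=1: sub/sll i1+i2 2-wide
#2 head=3: and/st i3+i4 2-wide
#3 head=5: sub/sll i5+i6 2-wide
#4 head=7: mulh i7 no-port MUL/MUL
#5 head=8: mulh i8 no-port MUL/MUL
#6 head=9: mul/sll i9+i10 2-wide
#7 head=11: sll i11 RAW+WAW r7
#8 head=12: and i12 tail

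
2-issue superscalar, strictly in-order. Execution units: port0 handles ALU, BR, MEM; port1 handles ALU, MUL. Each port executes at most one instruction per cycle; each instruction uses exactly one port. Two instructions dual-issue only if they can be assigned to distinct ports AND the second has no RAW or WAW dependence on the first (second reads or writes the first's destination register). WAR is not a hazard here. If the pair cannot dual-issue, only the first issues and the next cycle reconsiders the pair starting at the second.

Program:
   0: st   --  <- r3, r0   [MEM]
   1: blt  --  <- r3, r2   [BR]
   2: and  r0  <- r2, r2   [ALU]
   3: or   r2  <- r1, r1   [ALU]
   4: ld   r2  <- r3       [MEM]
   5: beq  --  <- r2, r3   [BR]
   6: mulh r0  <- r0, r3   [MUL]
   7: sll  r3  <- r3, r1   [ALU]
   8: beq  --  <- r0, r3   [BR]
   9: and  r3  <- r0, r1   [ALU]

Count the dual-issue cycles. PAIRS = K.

PAIRS = 3

#0 head=0: st i0 no-port MEM/BR
#1 head=1: blt and i1/i2 pair
#2 head=3: or i3 WAW r2
#3 head=4: ld i4 no-port MEM/BR
#4 head=5: beq mulh i5/i6 pair
#5 head=7: sll i7 RAW r3
#6 head=8: beq and i8/i9 pair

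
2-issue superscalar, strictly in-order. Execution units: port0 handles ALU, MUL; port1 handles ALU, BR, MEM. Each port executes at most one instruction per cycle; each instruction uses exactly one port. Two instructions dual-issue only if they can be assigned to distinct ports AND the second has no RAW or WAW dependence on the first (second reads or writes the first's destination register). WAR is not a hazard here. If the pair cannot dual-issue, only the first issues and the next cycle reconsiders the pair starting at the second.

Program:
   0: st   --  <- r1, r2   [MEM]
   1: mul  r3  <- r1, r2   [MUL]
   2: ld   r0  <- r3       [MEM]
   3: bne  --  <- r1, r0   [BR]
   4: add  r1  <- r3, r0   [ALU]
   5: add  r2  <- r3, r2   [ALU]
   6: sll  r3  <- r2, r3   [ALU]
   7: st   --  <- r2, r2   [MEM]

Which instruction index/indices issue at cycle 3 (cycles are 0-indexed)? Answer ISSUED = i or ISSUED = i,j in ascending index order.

c0: i0/i1 st.MEM mul.MUL  pair
c1: i2 ld.MEM  no-port MEM/BR
c2: i3/i4 bne.BR add.ALU  pair
c3: i5 add.ALU  RAW r2
c4: i6/i7 sll.ALU st.MEM  pair

ISSUED = 5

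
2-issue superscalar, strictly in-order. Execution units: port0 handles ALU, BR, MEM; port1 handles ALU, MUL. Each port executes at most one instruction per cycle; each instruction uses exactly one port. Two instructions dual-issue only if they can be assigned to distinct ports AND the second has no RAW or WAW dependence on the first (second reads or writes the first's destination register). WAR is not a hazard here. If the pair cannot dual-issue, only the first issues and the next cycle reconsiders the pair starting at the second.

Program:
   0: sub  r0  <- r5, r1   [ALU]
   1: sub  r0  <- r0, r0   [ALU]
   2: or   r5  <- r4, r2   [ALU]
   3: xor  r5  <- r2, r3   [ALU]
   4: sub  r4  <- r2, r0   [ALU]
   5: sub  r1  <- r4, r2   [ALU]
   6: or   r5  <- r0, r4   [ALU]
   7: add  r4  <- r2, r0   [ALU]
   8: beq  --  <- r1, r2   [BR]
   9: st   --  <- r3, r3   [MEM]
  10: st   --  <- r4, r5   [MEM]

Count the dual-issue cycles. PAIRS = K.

#0 head=0: sub.ALU i0 RAW+WAW r0
#1 head=1: sub.ALU/or.ALU i1/i2 dual
#2 head=3: xor.ALU/sub.ALU i3/i4 dual
#3 head=5: sub.ALU/or.ALU i5/i6 dual
#4 head=7: add.ALU/beq.BR i7/i8 dual
#5 head=9: st.MEM i9 no-port MEM/MEM
#6 head=10: st.MEM i10 tail

PAIRS = 4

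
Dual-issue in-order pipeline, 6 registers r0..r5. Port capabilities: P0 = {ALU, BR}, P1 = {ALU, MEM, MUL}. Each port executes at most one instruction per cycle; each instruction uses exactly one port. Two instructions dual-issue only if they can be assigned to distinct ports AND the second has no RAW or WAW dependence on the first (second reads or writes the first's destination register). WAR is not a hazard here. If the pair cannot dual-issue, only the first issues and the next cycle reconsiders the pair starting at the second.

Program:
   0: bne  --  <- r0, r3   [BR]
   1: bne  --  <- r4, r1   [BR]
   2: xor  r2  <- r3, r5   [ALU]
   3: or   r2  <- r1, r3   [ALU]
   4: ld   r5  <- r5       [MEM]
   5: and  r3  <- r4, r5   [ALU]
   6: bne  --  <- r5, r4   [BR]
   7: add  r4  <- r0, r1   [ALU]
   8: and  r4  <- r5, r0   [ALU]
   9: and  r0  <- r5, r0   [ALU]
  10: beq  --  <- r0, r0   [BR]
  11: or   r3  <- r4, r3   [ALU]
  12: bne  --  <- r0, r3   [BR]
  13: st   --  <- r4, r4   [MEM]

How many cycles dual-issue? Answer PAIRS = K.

PAIRS = 6

#0 head=0: bne i0 no-port BR/BR
#1 head=1: bne;xor i1&i2 dual
#2 head=3: or;ld i3&i4 dual
#3 head=5: and;bne i5&i6 dual
#4 head=7: add i7 WAW r4
#5 head=8: and;and i8&i9 dual
#6 head=10: beq;or i10&i11 dual
#7 head=12: bne;st i12&i13 dual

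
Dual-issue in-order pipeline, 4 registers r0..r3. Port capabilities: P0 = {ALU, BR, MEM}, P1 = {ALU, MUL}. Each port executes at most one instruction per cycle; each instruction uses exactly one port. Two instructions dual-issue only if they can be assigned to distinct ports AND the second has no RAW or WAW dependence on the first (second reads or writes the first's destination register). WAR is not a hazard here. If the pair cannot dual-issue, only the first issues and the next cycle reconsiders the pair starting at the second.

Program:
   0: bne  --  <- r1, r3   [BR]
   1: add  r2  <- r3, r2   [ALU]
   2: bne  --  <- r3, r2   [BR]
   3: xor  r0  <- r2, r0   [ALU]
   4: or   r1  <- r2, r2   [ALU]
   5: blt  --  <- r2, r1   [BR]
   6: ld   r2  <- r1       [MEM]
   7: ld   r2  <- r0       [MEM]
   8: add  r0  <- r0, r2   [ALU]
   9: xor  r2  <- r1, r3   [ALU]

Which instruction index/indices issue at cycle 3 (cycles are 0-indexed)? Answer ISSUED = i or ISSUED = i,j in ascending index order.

ISSUED = 5

#0 head=0: bne.BR add.ALU i0+i1 dual
#1 head=2: bne.BR xor.ALU i2+i3 dual
#2 head=4: or.ALU i4 RAW r1
#3 head=5: blt.BR i5 no-port BR/MEM
#4 head=6: ld.MEM i6 no-port MEM/MEM
#5 head=7: ld.MEM i7 RAW r2
#6 head=8: add.ALU xor.ALU i8+i9 dual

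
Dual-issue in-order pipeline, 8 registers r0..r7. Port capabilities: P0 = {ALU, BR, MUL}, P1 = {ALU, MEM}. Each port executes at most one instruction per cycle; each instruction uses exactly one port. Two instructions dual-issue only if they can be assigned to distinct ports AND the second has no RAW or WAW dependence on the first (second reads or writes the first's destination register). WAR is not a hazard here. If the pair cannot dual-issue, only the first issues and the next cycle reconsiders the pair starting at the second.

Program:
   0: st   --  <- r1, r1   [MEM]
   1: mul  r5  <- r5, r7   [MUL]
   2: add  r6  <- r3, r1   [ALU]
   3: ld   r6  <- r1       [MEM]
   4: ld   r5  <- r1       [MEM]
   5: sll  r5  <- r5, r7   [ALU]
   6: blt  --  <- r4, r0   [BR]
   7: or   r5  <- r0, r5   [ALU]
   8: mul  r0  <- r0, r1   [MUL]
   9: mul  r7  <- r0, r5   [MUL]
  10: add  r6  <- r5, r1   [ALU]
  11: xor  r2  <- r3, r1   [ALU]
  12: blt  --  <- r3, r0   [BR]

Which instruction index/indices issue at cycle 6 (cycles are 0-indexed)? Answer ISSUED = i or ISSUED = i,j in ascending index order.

ISSUED = 9,10

  cy0 -> i0+i1 (st;mul) 2-wide
  cy1 -> i2 (add) WAW r6
  cy2 -> i3 (ld) no-port MEM/MEM
  cy3 -> i4 (ld) RAW+WAW r5
  cy4 -> i5+i6 (sll;blt) 2-wide
  cy5 -> i7+i8 (or;mul) 2-wide
  cy6 -> i9+i10 (mul;add) 2-wide
  cy7 -> i11+i12 (xor;blt) 2-wide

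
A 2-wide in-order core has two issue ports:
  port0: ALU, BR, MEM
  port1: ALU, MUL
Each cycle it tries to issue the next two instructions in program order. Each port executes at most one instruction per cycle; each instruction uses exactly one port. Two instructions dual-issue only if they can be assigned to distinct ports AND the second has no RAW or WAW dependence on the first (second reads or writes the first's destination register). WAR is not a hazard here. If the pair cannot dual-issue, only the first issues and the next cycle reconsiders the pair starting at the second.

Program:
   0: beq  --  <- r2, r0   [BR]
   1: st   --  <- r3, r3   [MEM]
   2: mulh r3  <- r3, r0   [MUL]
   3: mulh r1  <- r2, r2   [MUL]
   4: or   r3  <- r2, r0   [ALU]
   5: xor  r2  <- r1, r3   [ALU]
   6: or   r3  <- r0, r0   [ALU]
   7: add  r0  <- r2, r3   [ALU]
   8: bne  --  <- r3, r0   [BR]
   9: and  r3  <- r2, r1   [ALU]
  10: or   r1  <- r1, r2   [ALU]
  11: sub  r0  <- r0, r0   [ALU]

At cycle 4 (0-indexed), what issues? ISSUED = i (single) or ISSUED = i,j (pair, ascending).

  cy0 -> i0 (beq.BR) no-port BR/MEM
  cy1 -> i1&i2 (st.MEM mulh.MUL) dual
  cy2 -> i3&i4 (mulh.MUL or.ALU) dual
  cy3 -> i5&i6 (xor.ALU or.ALU) dual
  cy4 -> i7 (add.ALU) RAW r0
  cy5 -> i8&i9 (bne.BR and.ALU) dual
  cy6 -> i10&i11 (or.ALU sub.ALU) dual

ISSUED = 7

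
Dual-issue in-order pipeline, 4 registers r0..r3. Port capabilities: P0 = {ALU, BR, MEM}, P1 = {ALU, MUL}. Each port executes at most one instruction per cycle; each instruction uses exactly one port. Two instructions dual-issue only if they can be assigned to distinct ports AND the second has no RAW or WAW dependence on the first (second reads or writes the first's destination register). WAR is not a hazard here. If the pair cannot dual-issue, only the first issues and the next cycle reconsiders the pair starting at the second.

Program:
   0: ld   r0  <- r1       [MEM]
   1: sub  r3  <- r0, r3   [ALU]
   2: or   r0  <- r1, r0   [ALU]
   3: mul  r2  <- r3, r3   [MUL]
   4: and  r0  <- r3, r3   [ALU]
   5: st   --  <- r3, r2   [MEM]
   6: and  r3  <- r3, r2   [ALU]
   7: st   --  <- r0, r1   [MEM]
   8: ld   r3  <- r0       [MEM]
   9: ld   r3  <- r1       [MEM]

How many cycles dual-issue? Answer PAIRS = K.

0. ld.MEM @i0  | RAW r0
1. sub.ALU+or.ALU @i1/i2  | dual
2. mul.MUL+and.ALU @i3/i4  | dual
3. st.MEM+and.ALU @i5/i6  | dual
4. st.MEM @i7  | no-port MEM/MEM
5. ld.MEM @i8  | no-port MEM/MEM
6. ld.MEM @i9  | tail

PAIRS = 3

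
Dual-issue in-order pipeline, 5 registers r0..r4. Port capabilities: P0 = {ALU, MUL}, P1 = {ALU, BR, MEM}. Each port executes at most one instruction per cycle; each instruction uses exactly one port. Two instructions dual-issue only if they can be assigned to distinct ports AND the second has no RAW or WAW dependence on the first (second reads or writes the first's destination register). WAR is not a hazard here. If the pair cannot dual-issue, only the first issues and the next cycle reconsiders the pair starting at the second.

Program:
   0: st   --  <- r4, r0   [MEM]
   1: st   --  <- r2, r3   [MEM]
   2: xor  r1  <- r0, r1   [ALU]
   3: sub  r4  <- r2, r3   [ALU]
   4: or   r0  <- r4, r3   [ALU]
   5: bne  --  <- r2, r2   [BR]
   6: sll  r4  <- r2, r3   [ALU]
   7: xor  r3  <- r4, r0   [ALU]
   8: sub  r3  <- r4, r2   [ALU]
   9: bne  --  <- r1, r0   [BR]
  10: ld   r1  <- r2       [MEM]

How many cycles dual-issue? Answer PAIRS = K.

PAIRS = 3

#0 head=0: st.MEM i0 no-port MEM/MEM
#1 head=1: st.MEM xor.ALU i1,i2 2-wide
#2 head=3: sub.ALU i3 RAW r4
#3 head=4: or.ALU bne.BR i4,i5 2-wide
#4 head=6: sll.ALU i6 RAW r4
#5 head=7: xor.ALU i7 WAW r3
#6 head=8: sub.ALU bne.BR i8,i9 2-wide
#7 head=10: ld.MEM i10 tail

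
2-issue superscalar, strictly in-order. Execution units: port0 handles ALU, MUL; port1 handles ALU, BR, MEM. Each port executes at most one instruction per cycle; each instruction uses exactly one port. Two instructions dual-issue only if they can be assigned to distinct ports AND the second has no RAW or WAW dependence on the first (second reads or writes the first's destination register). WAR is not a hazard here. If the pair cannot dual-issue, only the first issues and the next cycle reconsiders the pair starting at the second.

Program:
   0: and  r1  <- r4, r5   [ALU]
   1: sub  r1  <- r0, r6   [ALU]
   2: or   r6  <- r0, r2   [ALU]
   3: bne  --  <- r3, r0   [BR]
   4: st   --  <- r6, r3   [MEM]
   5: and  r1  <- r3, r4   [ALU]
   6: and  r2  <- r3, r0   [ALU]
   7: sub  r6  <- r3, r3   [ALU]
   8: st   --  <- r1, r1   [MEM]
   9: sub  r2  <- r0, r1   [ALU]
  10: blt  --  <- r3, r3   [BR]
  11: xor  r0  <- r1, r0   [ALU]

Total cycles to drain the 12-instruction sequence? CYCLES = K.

CYCLES = 7

#0 head=0: and i0 WAW r1
#1 head=1: sub;or i1&i2 dual
#2 head=3: bne i3 no-port BR/MEM
#3 head=4: st;and i4&i5 dual
#4 head=6: and;sub i6&i7 dual
#5 head=8: st;sub i8&i9 dual
#6 head=10: blt;xor i10&i11 dual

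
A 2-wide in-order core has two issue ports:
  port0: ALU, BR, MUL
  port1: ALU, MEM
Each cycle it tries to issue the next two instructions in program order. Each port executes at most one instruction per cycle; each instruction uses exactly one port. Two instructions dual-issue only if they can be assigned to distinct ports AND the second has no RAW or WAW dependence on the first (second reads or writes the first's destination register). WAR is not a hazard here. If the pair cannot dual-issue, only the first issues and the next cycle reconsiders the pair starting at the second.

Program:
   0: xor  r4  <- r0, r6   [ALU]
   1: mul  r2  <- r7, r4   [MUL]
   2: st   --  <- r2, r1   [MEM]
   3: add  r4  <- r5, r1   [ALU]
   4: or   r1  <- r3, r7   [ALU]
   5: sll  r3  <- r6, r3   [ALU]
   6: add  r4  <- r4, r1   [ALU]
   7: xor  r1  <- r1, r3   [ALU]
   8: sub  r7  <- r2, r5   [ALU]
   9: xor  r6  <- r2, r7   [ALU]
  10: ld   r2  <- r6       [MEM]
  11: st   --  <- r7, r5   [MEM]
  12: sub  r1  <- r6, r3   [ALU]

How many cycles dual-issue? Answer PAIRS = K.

PAIRS = 4

t=0 i0:xor.ALU ; RAW r4
t=1 i1:mul.MUL ; RAW r2
t=2 i2/i3:st.MEM/add.ALU ; pair
t=3 i4/i5:or.ALU/sll.ALU ; pair
t=4 i6/i7:add.ALU/xor.ALU ; pair
t=5 i8:sub.ALU ; RAW r7
t=6 i9:xor.ALU ; RAW r6
t=7 i10:ld.MEM ; no-port MEM/MEM
t=8 i11/i12:st.MEM/sub.ALU ; pair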